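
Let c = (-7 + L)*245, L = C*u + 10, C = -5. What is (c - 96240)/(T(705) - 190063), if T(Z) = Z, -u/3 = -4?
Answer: 110205/189358 ≈ 0.58199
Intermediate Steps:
u = 12 (u = -3*(-4) = 12)
L = -50 (L = -5*12 + 10 = -60 + 10 = -50)
c = -13965 (c = (-7 - 50)*245 = -57*245 = -13965)
(c - 96240)/(T(705) - 190063) = (-13965 - 96240)/(705 - 190063) = -110205/(-189358) = -110205*(-1/189358) = 110205/189358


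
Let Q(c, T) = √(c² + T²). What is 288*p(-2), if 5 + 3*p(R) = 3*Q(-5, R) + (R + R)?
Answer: -864 + 288*√29 ≈ 686.93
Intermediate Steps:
Q(c, T) = √(T² + c²)
p(R) = -5/3 + √(25 + R²) + 2*R/3 (p(R) = -5/3 + (3*√(R² + (-5)²) + (R + R))/3 = -5/3 + (3*√(R² + 25) + 2*R)/3 = -5/3 + (3*√(25 + R²) + 2*R)/3 = -5/3 + (2*R + 3*√(25 + R²))/3 = -5/3 + (√(25 + R²) + 2*R/3) = -5/3 + √(25 + R²) + 2*R/3)
288*p(-2) = 288*(-5/3 + √(25 + (-2)²) + (⅔)*(-2)) = 288*(-5/3 + √(25 + 4) - 4/3) = 288*(-5/3 + √29 - 4/3) = 288*(-3 + √29) = -864 + 288*√29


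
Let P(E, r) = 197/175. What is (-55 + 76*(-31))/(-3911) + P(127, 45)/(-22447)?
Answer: 9470180008/15363287975 ≈ 0.61642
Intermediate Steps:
P(E, r) = 197/175 (P(E, r) = 197*(1/175) = 197/175)
(-55 + 76*(-31))/(-3911) + P(127, 45)/(-22447) = (-55 + 76*(-31))/(-3911) + (197/175)/(-22447) = (-55 - 2356)*(-1/3911) + (197/175)*(-1/22447) = -2411*(-1/3911) - 197/3928225 = 2411/3911 - 197/3928225 = 9470180008/15363287975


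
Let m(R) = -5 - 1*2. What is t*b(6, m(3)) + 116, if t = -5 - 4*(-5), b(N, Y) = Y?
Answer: 11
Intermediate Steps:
m(R) = -7 (m(R) = -5 - 2 = -7)
t = 15 (t = -5 + 20 = 15)
t*b(6, m(3)) + 116 = 15*(-7) + 116 = -105 + 116 = 11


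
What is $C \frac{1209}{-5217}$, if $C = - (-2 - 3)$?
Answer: $- \frac{2015}{1739} \approx -1.1587$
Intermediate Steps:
$C = 5$ ($C = - (-2 - 3) = \left(-1\right) \left(-5\right) = 5$)
$C \frac{1209}{-5217} = 5 \frac{1209}{-5217} = 5 \cdot 1209 \left(- \frac{1}{5217}\right) = 5 \left(- \frac{403}{1739}\right) = - \frac{2015}{1739}$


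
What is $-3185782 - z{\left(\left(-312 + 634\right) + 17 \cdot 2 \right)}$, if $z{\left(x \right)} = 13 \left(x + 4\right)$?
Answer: $-3190462$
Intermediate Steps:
$z{\left(x \right)} = 52 + 13 x$ ($z{\left(x \right)} = 13 \left(4 + x\right) = 52 + 13 x$)
$-3185782 - z{\left(\left(-312 + 634\right) + 17 \cdot 2 \right)} = -3185782 - \left(52 + 13 \left(\left(-312 + 634\right) + 17 \cdot 2\right)\right) = -3185782 - \left(52 + 13 \left(322 + 34\right)\right) = -3185782 - \left(52 + 13 \cdot 356\right) = -3185782 - \left(52 + 4628\right) = -3185782 - 4680 = -3190462$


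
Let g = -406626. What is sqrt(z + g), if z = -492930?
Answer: 2*I*sqrt(224889) ≈ 948.45*I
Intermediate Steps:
sqrt(z + g) = sqrt(-492930 - 406626) = sqrt(-899556) = 2*I*sqrt(224889)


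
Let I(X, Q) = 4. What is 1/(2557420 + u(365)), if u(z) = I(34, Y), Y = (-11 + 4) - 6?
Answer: 1/2557424 ≈ 3.9102e-7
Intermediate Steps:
Y = -13 (Y = -7 - 6 = -13)
u(z) = 4
1/(2557420 + u(365)) = 1/(2557420 + 4) = 1/2557424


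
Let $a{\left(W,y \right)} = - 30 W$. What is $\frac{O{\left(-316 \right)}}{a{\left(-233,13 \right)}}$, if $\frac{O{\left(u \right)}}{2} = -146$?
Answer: $- \frac{146}{3495} \approx -0.041774$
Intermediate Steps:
$O{\left(u \right)} = -292$ ($O{\left(u \right)} = 2 \left(-146\right) = -292$)
$\frac{O{\left(-316 \right)}}{a{\left(-233,13 \right)}} = - \frac{292}{\left(-30\right) \left(-233\right)} = - \frac{292}{6990} = \left(-292\right) \frac{1}{6990} = - \frac{146}{3495}$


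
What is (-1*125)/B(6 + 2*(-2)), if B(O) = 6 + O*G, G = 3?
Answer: -125/12 ≈ -10.417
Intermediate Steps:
B(O) = 6 + 3*O (B(O) = 6 + O*3 = 6 + 3*O)
(-1*125)/B(6 + 2*(-2)) = (-1*125)/(6 + 3*(6 + 2*(-2))) = -125/(6 + 3*(6 - 4)) = -125/(6 + 3*2) = -125/(6 + 6) = -125/12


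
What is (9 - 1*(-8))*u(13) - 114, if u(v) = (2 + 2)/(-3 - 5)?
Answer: -245/2 ≈ -122.50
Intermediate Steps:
u(v) = -½ (u(v) = 4/(-8) = 4*(-⅛) = -½)
(9 - 1*(-8))*u(13) - 114 = (9 - 1*(-8))*(-½) - 114 = (9 + 8)*(-½) - 114 = 17*(-½) - 114 = -17/2 - 114 = -245/2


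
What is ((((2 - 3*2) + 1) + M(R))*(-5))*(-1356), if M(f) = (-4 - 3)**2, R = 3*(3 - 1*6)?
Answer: 311880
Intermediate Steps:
R = -9 (R = 3*(3 - 6) = 3*(-3) = -9)
M(f) = 49 (M(f) = (-7)**2 = 49)
((((2 - 3*2) + 1) + M(R))*(-5))*(-1356) = ((((2 - 3*2) + 1) + 49)*(-5))*(-1356) = ((((2 - 6) + 1) + 49)*(-5))*(-1356) = (((-4 + 1) + 49)*(-5))*(-1356) = ((-3 + 49)*(-5))*(-1356) = (46*(-5))*(-1356) = -230*(-1356) = 311880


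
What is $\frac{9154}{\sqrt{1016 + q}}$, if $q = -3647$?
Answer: $- \frac{9154 i \sqrt{2631}}{2631} \approx - 178.46 i$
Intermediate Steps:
$\frac{9154}{\sqrt{1016 + q}} = \frac{9154}{\sqrt{1016 - 3647}} = \frac{9154}{\sqrt{-2631}} = \frac{9154}{i \sqrt{2631}} = 9154 \left(- \frac{i \sqrt{2631}}{2631}\right) = - \frac{9154 i \sqrt{2631}}{2631}$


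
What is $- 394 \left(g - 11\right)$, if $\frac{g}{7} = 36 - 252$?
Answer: $600062$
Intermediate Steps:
$g = -1512$ ($g = 7 \left(36 - 252\right) = 7 \left(-216\right) = -1512$)
$- 394 \left(g - 11\right) = - 394 \left(-1512 - 11\right) = \left(-394\right) \left(-1523\right) = 600062$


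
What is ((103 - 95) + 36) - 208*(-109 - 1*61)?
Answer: 35404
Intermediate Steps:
((103 - 95) + 36) - 208*(-109 - 1*61) = (8 + 36) - 208*(-109 - 61) = 44 - 208*(-170) = 44 + 35360 = 35404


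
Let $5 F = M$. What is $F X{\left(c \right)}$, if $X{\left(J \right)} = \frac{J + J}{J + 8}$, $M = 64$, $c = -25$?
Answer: $\frac{640}{17} \approx 37.647$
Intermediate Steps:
$F = \frac{64}{5}$ ($F = \frac{1}{5} \cdot 64 = \frac{64}{5} \approx 12.8$)
$X{\left(J \right)} = \frac{2 J}{8 + J}$
$F X{\left(c \right)} = \frac{64 \cdot 2 \left(-25\right) \frac{1}{8 - 25}}{5} = \frac{64 \cdot 2 \left(-25\right) \frac{1}{-17}}{5} = \frac{64 \cdot 2 \left(-25\right) \left(- \frac{1}{17}\right)}{5} = \frac{64}{5} \cdot \frac{50}{17} = \frac{640}{17}$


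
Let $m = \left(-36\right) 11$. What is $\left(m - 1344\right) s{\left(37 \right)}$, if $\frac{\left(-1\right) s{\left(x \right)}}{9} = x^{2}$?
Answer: $21438540$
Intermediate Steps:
$m = -396$
$s{\left(x \right)} = - 9 x^{2}$
$\left(m - 1344\right) s{\left(37 \right)} = \left(-396 - 1344\right) \left(- 9 \cdot 37^{2}\right) = - 1740 \left(\left(-9\right) 1369\right) = \left(-1740\right) \left(-12321\right) = 21438540$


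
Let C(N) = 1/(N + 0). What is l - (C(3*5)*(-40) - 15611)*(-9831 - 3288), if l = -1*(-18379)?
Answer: -204817314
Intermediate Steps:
C(N) = 1/N
l = 18379
l - (C(3*5)*(-40) - 15611)*(-9831 - 3288) = 18379 - (-40/(3*5) - 15611)*(-9831 - 3288) = 18379 - (-40/15 - 15611)*(-13119) = 18379 - ((1/15)*(-40) - 15611)*(-13119) = 18379 - (-8/3 - 15611)*(-13119) = 18379 - (-46841)*(-13119)/3 = 18379 - 1*204835693 = 18379 - 204835693 = -204817314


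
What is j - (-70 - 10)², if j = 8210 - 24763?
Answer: -22953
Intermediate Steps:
j = -16553
j - (-70 - 10)² = -16553 - (-70 - 10)² = -16553 - 1*(-80)² = -16553 - 1*6400 = -16553 - 6400 = -22953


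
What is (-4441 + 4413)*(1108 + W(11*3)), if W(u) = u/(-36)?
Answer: -92995/3 ≈ -30998.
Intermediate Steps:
W(u) = -u/36 (W(u) = u*(-1/36) = -u/36)
(-4441 + 4413)*(1108 + W(11*3)) = (-4441 + 4413)*(1108 - 11*3/36) = -28*(1108 - 1/36*33) = -28*(1108 - 11/12) = -28*13285/12 = -92995/3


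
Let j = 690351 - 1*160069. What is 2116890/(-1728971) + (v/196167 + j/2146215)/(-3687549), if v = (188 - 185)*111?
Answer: -1095504174346798843457023/894753550471770487428165 ≈ -1.2244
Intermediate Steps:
j = 530282 (j = 690351 - 160069 = 530282)
v = 333 (v = 3*111 = 333)
2116890/(-1728971) + (v/196167 + j/2146215)/(-3687549) = 2116890/(-1728971) + (333/196167 + 530282/2146215)/(-3687549) = 2116890*(-1/1728971) + (333*(1/196167) + 530282*(1/2146215))*(-1/3687549) = -2116890/1728971 + (111/65389 + 530282/2146215)*(-1/3687549) = -2116890/1728971 + (34912839563/140338852635)*(-1/3687549) = -2116890/1728971 - 34912839563/517506395695341615 = -1095504174346798843457023/894753550471770487428165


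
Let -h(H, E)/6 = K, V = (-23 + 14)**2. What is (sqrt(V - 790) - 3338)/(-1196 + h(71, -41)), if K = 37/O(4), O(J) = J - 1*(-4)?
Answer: 13352/4895 - 4*I*sqrt(709)/4895 ≈ 2.7277 - 0.021759*I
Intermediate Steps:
O(J) = 4 + J (O(J) = J + 4 = 4 + J)
K = 37/8 (K = 37/(4 + 4) = 37/8 ≈ 4.6250)
V = 81 (V = (-9)**2 = 81)
h(H, E) = -111/4 (h(H, E) = -6*37/8 = -111/4)
(sqrt(V - 790) - 3338)/(-1196 + h(71, -41)) = (sqrt(81 - 790) - 3338)/(-1196 - 111/4) = (sqrt(-709) - 3338)/(-4895/4) = (I*sqrt(709) - 3338)*(-4/4895) = (-3338 + I*sqrt(709))*(-4/4895) = 13352/4895 - 4*I*sqrt(709)/4895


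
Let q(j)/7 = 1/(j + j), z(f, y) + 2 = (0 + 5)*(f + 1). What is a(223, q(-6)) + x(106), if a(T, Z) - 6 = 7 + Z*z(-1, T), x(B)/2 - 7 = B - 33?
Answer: 1045/6 ≈ 174.17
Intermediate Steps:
z(f, y) = 3 + 5*f (z(f, y) = -2 + (0 + 5)*(f + 1) = -2 + 5*(1 + f) = -2 + (5 + 5*f) = 3 + 5*f)
q(j) = 7/(2*j) (q(j) = 7/(j + j) = 7/((2*j)) = 7*(1/(2*j)) = 7/(2*j))
x(B) = -52 + 2*B (x(B) = 14 + 2*(B - 33) = 14 + 2*(-33 + B) = 14 + (-66 + 2*B) = -52 + 2*B)
a(T, Z) = 13 - 2*Z (a(T, Z) = 6 + (7 + Z*(3 + 5*(-1))) = 6 + (7 + Z*(3 - 5)) = 6 + (7 + Z*(-2)) = 6 + (7 - 2*Z) = 13 - 2*Z)
a(223, q(-6)) + x(106) = (13 - 7/(-6)) + (-52 + 2*106) = (13 - 7*(-1)/6) + (-52 + 212) = (13 - 2*(-7/12)) + 160 = (13 + 7/6) + 160 = 85/6 + 160 = 1045/6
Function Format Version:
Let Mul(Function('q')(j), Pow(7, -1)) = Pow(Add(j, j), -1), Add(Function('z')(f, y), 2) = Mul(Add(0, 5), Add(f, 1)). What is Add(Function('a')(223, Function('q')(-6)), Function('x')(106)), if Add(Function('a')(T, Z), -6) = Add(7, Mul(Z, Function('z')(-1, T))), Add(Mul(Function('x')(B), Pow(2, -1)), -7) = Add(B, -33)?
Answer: Rational(1045, 6) ≈ 174.17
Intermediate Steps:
Function('z')(f, y) = Add(3, Mul(5, f)) (Function('z')(f, y) = Add(-2, Mul(Add(0, 5), Add(f, 1))) = Add(-2, Mul(5, Add(1, f))) = Add(-2, Add(5, Mul(5, f))) = Add(3, Mul(5, f)))
Function('q')(j) = Mul(Rational(7, 2), Pow(j, -1)) (Function('q')(j) = Mul(7, Pow(Add(j, j), -1)) = Mul(7, Pow(Mul(2, j), -1)) = Mul(7, Mul(Rational(1, 2), Pow(j, -1))) = Mul(Rational(7, 2), Pow(j, -1)))
Function('x')(B) = Add(-52, Mul(2, B)) (Function('x')(B) = Add(14, Mul(2, Add(B, -33))) = Add(14, Mul(2, Add(-33, B))) = Add(14, Add(-66, Mul(2, B))) = Add(-52, Mul(2, B)))
Function('a')(T, Z) = Add(13, Mul(-2, Z)) (Function('a')(T, Z) = Add(6, Add(7, Mul(Z, Add(3, Mul(5, -1))))) = Add(6, Add(7, Mul(Z, Add(3, -5)))) = Add(6, Add(7, Mul(Z, -2))) = Add(6, Add(7, Mul(-2, Z))) = Add(13, Mul(-2, Z)))
Add(Function('a')(223, Function('q')(-6)), Function('x')(106)) = Add(Add(13, Mul(-2, Mul(Rational(7, 2), Pow(-6, -1)))), Add(-52, Mul(2, 106))) = Add(Add(13, Mul(-2, Mul(Rational(7, 2), Rational(-1, 6)))), Add(-52, 212)) = Add(Add(13, Mul(-2, Rational(-7, 12))), 160) = Add(Add(13, Rational(7, 6)), 160) = Add(Rational(85, 6), 160) = Rational(1045, 6)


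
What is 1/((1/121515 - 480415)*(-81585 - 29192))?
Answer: 121515/6466898577158548 ≈ 1.8790e-11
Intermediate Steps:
1/((1/121515 - 480415)*(-81585 - 29192)) = 1/((1/121515 - 480415)*(-110777)) = 1/(-58377628724/121515*(-110777)) = 1/(6466898577158548/121515) = 121515/6466898577158548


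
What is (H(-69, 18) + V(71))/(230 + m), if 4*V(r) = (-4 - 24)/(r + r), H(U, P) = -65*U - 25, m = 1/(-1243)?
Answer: 787208059/40596238 ≈ 19.391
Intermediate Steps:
m = -1/1243 ≈ -0.00080451
H(U, P) = -25 - 65*U
V(r) = -7/(2*r) (V(r) = ((-4 - 24)/(r + r))/4 = (-28*1/(2*r))/4 = (-14/r)/4 = -7/(2*r))
(H(-69, 18) + V(71))/(230 + m) = ((-25 - 65*(-69)) - 7/2/71)/(230 - 1/1243) = ((-25 + 4485) - 7/2*1/71)/(285889/1243) = (4460 - 7/142)*(1243/285889) = (633313/142)*(1243/285889) = 787208059/40596238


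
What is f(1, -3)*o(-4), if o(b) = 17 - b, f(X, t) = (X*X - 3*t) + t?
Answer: 147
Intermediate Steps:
f(X, t) = X² - 2*t (f(X, t) = (X² - 3*t) + t = X² - 2*t)
f(1, -3)*o(-4) = (1² - 2*(-3))*(17 - 1*(-4)) = (1 + 6)*(17 + 4) = 7*21 = 147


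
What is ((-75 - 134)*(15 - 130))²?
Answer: 577681225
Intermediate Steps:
((-75 - 134)*(15 - 130))² = (-209*(-115))² = 24035² = 577681225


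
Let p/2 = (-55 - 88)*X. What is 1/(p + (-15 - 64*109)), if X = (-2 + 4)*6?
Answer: -1/10423 ≈ -9.5942e-5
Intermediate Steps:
X = 12 (X = 2*6 = 12)
p = -3432 (p = 2*((-55 - 88)*12) = 2*(-143*12) = 2*(-1716) = -3432)
1/(p + (-15 - 64*109)) = 1/(-3432 + (-15 - 64*109)) = 1/(-3432 + (-15 - 6976)) = 1/(-3432 - 6991) = 1/(-10423) = -1/10423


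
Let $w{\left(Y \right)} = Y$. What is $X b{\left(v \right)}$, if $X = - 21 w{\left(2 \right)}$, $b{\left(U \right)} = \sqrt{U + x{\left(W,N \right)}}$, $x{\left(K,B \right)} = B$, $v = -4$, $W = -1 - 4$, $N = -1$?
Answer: $- 42 i \sqrt{5} \approx - 93.915 i$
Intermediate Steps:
$W = -5$
$b{\left(U \right)} = \sqrt{-1 + U}$ ($b{\left(U \right)} = \sqrt{U - 1} = \sqrt{-1 + U}$)
$X = -42$ ($X = \left(-21\right) 2 = -42$)
$X b{\left(v \right)} = - 42 \sqrt{-1 - 4} = - 42 \sqrt{-5} = - 42 i \sqrt{5}$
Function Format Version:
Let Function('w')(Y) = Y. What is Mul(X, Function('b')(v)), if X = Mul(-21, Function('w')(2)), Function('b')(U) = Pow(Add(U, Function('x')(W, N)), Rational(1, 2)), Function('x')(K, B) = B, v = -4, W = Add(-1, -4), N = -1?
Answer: Mul(-42, I, Pow(5, Rational(1, 2))) ≈ Mul(-93.915, I)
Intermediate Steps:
W = -5
Function('b')(U) = Pow(Add(-1, U), Rational(1, 2)) (Function('b')(U) = Pow(Add(U, -1), Rational(1, 2)) = Pow(Add(-1, U), Rational(1, 2)))
X = -42 (X = Mul(-21, 2) = -42)
Mul(X, Function('b')(v)) = Mul(-42, Pow(Add(-1, -4), Rational(1, 2))) = Mul(-42, Pow(-5, Rational(1, 2))) = Mul(-42, Mul(I, Pow(5, Rational(1, 2)))) = Mul(-42, I, Pow(5, Rational(1, 2)))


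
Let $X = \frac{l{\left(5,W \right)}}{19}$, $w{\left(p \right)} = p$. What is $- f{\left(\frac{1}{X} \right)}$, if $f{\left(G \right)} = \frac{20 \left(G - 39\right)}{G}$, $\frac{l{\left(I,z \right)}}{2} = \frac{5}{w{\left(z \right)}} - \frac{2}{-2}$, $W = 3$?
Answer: $\frac{3780}{19} \approx 198.95$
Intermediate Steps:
$l{\left(I,z \right)} = 2 + \frac{10}{z}$ ($l{\left(I,z \right)} = 2 \left(\frac{5}{z} - \frac{2}{-2}\right) = 2 \left(\frac{5}{z} - -1\right) = 2 \left(\frac{5}{z} + 1\right) = 2 \left(1 + \frac{5}{z}\right) = 2 + \frac{10}{z}$)
$X = \frac{16}{57}$ ($X = \frac{2 + \frac{10}{3}}{19} = \left(2 + 10 \cdot \frac{1}{3}\right) \frac{1}{19} = \left(2 + \frac{10}{3}\right) \frac{1}{19} = \frac{16}{3} \cdot \frac{1}{19} = \frac{16}{57} \approx 0.2807$)
$f{\left(G \right)} = \frac{-780 + 20 G}{G}$ ($f{\left(G \right)} = \frac{20 \left(-39 + G\right)}{G} = \frac{-780 + 20 G}{G}$)
$- f{\left(\frac{1}{X} \right)} = - (20 - \frac{780}{\frac{1}{\frac{16}{57}}}) = - (20 - \frac{780}{\frac{57}{16}}) = - (20 - \frac{4160}{19}) = \left(-1\right) \left(- \frac{3780}{19}\right) = \frac{3780}{19}$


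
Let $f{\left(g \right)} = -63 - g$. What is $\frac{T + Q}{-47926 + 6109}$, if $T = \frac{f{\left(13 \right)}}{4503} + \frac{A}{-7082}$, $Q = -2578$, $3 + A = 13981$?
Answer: $\frac{2165171983}{35093537289} \approx 0.061697$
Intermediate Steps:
$A = 13978$ ($A = -3 + 13981 = 13978$)
$T = - \frac{1670557}{839217}$ ($T = \frac{-63 - 13}{4503} + \frac{13978}{-7082} = \left(-63 - 13\right) \frac{1}{4503} + 13978 \left(- \frac{1}{7082}\right) = \left(-76\right) \frac{1}{4503} - \frac{6989}{3541} = - \frac{4}{237} - \frac{6989}{3541} = - \frac{1670557}{839217} \approx -1.9906$)
$\frac{T + Q}{-47926 + 6109} = \frac{- \frac{1670557}{839217} - 2578}{-47926 + 6109} = - \frac{2165171983}{839217 \left(-41817\right)} = \left(- \frac{2165171983}{839217}\right) \left(- \frac{1}{41817}\right) = \frac{2165171983}{35093537289}$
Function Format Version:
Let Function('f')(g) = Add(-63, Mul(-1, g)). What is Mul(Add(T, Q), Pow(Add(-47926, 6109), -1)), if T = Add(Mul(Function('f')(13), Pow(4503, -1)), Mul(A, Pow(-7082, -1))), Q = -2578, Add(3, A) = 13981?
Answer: Rational(2165171983, 35093537289) ≈ 0.061697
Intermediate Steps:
A = 13978 (A = Add(-3, 13981) = 13978)
T = Rational(-1670557, 839217) (T = Add(Mul(Add(-63, Mul(-1, 13)), Pow(4503, -1)), Mul(13978, Pow(-7082, -1))) = Add(Mul(Add(-63, -13), Rational(1, 4503)), Mul(13978, Rational(-1, 7082))) = Add(Mul(-76, Rational(1, 4503)), Rational(-6989, 3541)) = Add(Rational(-4, 237), Rational(-6989, 3541)) = Rational(-1670557, 839217) ≈ -1.9906)
Mul(Add(T, Q), Pow(Add(-47926, 6109), -1)) = Mul(Add(Rational(-1670557, 839217), -2578), Pow(Add(-47926, 6109), -1)) = Mul(Rational(-2165171983, 839217), Pow(-41817, -1)) = Mul(Rational(-2165171983, 839217), Rational(-1, 41817)) = Rational(2165171983, 35093537289)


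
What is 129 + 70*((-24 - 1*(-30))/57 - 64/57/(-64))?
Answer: 7843/57 ≈ 137.60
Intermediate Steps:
129 + 70*((-24 - 1*(-30))/57 - 64/57/(-64)) = 129 + 70*((-24 + 30)*(1/57) - 64*1/57*(-1/64)) = 129 + 70*(6*(1/57) - 64/57*(-1/64)) = 129 + 70*(2/19 + 1/57) = 129 + 70*(7/57) = 129 + 490/57 = 7843/57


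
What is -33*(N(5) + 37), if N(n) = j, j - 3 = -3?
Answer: -1221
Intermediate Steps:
j = 0 (j = 3 - 3 = 0)
N(n) = 0
-33*(N(5) + 37) = -33*(0 + 37) = -33*37 = -1221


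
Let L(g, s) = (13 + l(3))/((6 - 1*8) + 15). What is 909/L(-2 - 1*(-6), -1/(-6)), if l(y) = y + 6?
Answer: 11817/22 ≈ 537.14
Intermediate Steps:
l(y) = 6 + y
L(g, s) = 22/13 (L(g, s) = (13 + (6 + 3))/((6 - 1*8) + 15) = (13 + 9)/((6 - 8) + 15) = 22/(-2 + 15) = 22/13)
909/L(-2 - 1*(-6), -1/(-6)) = 909/(22/13) = 909*(13/22) = 11817/22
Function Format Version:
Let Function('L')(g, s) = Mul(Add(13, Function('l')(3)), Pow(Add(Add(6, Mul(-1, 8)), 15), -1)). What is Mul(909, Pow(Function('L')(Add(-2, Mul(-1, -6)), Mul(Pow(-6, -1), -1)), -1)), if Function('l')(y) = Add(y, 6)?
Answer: Rational(11817, 22) ≈ 537.14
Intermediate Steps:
Function('l')(y) = Add(6, y)
Function('L')(g, s) = Rational(22, 13) (Function('L')(g, s) = Mul(Add(13, Add(6, 3)), Pow(Add(Add(6, Mul(-1, 8)), 15), -1)) = Mul(Add(13, 9), Pow(Add(Add(6, -8), 15), -1)) = Mul(22, Pow(Add(-2, 15), -1)) = Mul(22, Pow(13, -1)) = Mul(22, Rational(1, 13)) = Rational(22, 13))
Mul(909, Pow(Function('L')(Add(-2, Mul(-1, -6)), Mul(Pow(-6, -1), -1)), -1)) = Mul(909, Pow(Rational(22, 13), -1)) = Mul(909, Rational(13, 22)) = Rational(11817, 22)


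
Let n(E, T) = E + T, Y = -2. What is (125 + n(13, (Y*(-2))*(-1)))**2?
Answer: 17956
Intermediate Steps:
(125 + n(13, (Y*(-2))*(-1)))**2 = (125 + (13 - 2*(-2)*(-1)))**2 = (125 + (13 + 4*(-1)))**2 = (125 + (13 - 4))**2 = (125 + 9)**2 = 134**2 = 17956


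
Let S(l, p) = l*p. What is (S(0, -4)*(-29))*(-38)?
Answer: 0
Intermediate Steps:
(S(0, -4)*(-29))*(-38) = ((0*(-4))*(-29))*(-38) = (0*(-29))*(-38) = 0*(-38) = 0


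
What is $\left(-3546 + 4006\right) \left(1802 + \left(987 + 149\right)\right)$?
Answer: $1351480$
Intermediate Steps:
$\left(-3546 + 4006\right) \left(1802 + \left(987 + 149\right)\right) = 460 \left(1802 + 1136\right) = 460 \cdot 2938 = 1351480$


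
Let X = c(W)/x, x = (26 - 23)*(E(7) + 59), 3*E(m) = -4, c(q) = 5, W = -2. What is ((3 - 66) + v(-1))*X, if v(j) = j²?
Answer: -310/173 ≈ -1.7919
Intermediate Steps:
E(m) = -4/3 (E(m) = (⅓)*(-4) = -4/3)
x = 173 (x = (26 - 23)*(-4/3 + 59) = 3*(173/3) = 173)
X = 5/173 ≈ 0.028902
((3 - 66) + v(-1))*X = ((3 - 66) + (-1)²)*(5/173) = (-63 + 1)*(5/173) = -62*5/173 = -310/173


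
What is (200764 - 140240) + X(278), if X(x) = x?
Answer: 60802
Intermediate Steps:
(200764 - 140240) + X(278) = (200764 - 140240) + 278 = 60524 + 278 = 60802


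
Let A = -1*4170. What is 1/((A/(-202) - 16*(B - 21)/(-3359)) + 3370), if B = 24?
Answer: 339259/1150311193 ≈ 0.00029493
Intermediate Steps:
A = -4170
1/((A/(-202) - 16*(B - 21)/(-3359)) + 3370) = 1/((-4170/(-202) - 16*(24 - 21)/(-3359)) + 3370) = 1/((-4170*(-1/202) - 16*3*(-1/3359)) + 3370) = 1/((2085/101 - 48*(-1/3359)) + 3370) = 1/((2085/101 + 48/3359) + 3370) = 1/(7008363/339259 + 3370) = 1/(1150311193/339259) = 339259/1150311193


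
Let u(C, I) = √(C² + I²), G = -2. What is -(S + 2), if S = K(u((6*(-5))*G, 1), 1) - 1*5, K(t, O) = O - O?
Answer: 3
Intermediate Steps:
K(t, O) = 0
S = -5 (S = 0 - 1*5 = 0 - 5 = -5)
-(S + 2) = -(-5 + 2) = -1*(-3) = 3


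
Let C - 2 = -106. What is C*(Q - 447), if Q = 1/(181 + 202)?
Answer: 17804800/383 ≈ 46488.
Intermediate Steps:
C = -104 (C = 2 - 106 = -104)
Q = 1/383 ≈ 0.0026110
C*(Q - 447) = -104*(1/383 - 447) = -104*(-171200/383) = 17804800/383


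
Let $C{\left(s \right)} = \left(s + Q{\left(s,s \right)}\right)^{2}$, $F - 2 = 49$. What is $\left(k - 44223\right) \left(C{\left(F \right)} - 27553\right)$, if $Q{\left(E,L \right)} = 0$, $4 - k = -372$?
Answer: $1094070344$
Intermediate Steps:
$k = 376$ ($k = 4 - -372 = 4 + 372 = 376$)
$F = 51$ ($F = 2 + 49 = 51$)
$C{\left(s \right)} = s^{2}$ ($C{\left(s \right)} = \left(s + 0\right)^{2} = s^{2}$)
$\left(k - 44223\right) \left(C{\left(F \right)} - 27553\right) = \left(376 - 44223\right) \left(51^{2} - 27553\right) = - 43847 \left(2601 - 27553\right) = \left(-43847\right) \left(-24952\right) = 1094070344$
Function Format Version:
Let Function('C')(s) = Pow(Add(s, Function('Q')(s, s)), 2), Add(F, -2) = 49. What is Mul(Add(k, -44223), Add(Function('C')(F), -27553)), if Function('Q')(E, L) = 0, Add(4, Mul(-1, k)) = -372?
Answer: 1094070344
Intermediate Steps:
k = 376 (k = Add(4, Mul(-1, -372)) = Add(4, 372) = 376)
F = 51 (F = Add(2, 49) = 51)
Function('C')(s) = Pow(s, 2) (Function('C')(s) = Pow(Add(s, 0), 2) = Pow(s, 2))
Mul(Add(k, -44223), Add(Function('C')(F), -27553)) = Mul(Add(376, -44223), Add(Pow(51, 2), -27553)) = Mul(-43847, Add(2601, -27553)) = Mul(-43847, -24952) = 1094070344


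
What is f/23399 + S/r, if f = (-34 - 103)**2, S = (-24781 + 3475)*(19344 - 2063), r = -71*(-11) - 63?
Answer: -4307620303636/8400241 ≈ -5.1280e+5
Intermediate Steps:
r = 718 (r = 781 - 63 = 718)
S = -368188986 (S = -21306*17281 = -368188986)
f = 18769 (f = (-137)**2 = 18769)
f/23399 + S/r = 18769/23399 - 368188986/718 = 18769*(1/23399) - 368188986*1/718 = 18769/23399 - 184094493/359 = -4307620303636/8400241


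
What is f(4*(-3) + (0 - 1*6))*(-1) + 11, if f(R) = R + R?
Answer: 47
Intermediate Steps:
f(R) = 2*R
f(4*(-3) + (0 - 1*6))*(-1) + 11 = (2*(4*(-3) + (0 - 1*6)))*(-1) + 11 = (2*(-12 + (0 - 6)))*(-1) + 11 = (2*(-12 - 6))*(-1) + 11 = (2*(-18))*(-1) + 11 = -36*(-1) + 11 = 36 + 11 = 47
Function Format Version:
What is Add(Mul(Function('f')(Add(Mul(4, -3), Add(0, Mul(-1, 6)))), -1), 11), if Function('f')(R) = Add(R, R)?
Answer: 47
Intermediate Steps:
Function('f')(R) = Mul(2, R)
Add(Mul(Function('f')(Add(Mul(4, -3), Add(0, Mul(-1, 6)))), -1), 11) = Add(Mul(Mul(2, Add(Mul(4, -3), Add(0, Mul(-1, 6)))), -1), 11) = Add(Mul(Mul(2, Add(-12, Add(0, -6))), -1), 11) = Add(Mul(Mul(2, Add(-12, -6)), -1), 11) = Add(Mul(Mul(2, -18), -1), 11) = Add(Mul(-36, -1), 11) = Add(36, 11) = 47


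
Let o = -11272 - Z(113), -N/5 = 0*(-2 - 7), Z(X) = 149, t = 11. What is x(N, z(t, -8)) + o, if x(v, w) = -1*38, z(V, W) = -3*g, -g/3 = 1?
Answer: -11459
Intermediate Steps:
g = -3 (g = -3*1 = -3)
N = 0 (N = -0*(-2 - 7) = -0*(-9) = -5*0 = 0)
z(V, W) = 9 (z(V, W) = -3*(-3) = 9)
x(v, w) = -38
o = -11421 (o = -11272 - 1*149 = -11272 - 149 = -11421)
x(N, z(t, -8)) + o = -38 - 11421 = -11459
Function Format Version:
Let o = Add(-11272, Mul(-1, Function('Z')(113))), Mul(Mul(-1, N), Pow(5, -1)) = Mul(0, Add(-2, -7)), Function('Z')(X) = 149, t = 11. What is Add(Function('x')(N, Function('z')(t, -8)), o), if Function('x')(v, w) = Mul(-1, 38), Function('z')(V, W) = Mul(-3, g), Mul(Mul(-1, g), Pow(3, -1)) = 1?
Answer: -11459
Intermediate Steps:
g = -3 (g = Mul(-3, 1) = -3)
N = 0 (N = Mul(-5, Mul(0, Add(-2, -7))) = Mul(-5, Mul(0, -9)) = Mul(-5, 0) = 0)
Function('z')(V, W) = 9 (Function('z')(V, W) = Mul(-3, -3) = 9)
Function('x')(v, w) = -38
o = -11421 (o = Add(-11272, Mul(-1, 149)) = Add(-11272, -149) = -11421)
Add(Function('x')(N, Function('z')(t, -8)), o) = Add(-38, -11421) = -11459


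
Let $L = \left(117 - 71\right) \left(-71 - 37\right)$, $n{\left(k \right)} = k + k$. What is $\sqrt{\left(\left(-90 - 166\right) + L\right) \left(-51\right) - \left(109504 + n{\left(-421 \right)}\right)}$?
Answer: $\sqrt{157762} \approx 397.19$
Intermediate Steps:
$n{\left(k \right)} = 2 k$
$L = -4968$ ($L = 46 \left(-108\right) = -4968$)
$\sqrt{\left(\left(-90 - 166\right) + L\right) \left(-51\right) - \left(109504 + n{\left(-421 \right)}\right)} = \sqrt{\left(\left(-90 - 166\right) - 4968\right) \left(-51\right) - \left(109504 + 2 \left(-421\right)\right)} = \sqrt{\left(-256 - 4968\right) \left(-51\right) - 108662} = \sqrt{\left(-5224\right) \left(-51\right) + \left(-109504 + 842\right)} = \sqrt{266424 - 108662} = \sqrt{157762}$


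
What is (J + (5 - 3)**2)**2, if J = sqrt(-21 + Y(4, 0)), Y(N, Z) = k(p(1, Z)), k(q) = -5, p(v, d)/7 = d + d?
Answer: (4 + I*sqrt(26))**2 ≈ -10.0 + 40.792*I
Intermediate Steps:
p(v, d) = 14*d (p(v, d) = 7*(d + d) = 7*(2*d) = 14*d)
Y(N, Z) = -5
J = I*sqrt(26) (J = sqrt(-21 - 5) = sqrt(-26) = I*sqrt(26) ≈ 5.099*I)
(J + (5 - 3)**2)**2 = (I*sqrt(26) + (5 - 3)**2)**2 = (I*sqrt(26) + 2**2)**2 = (I*sqrt(26) + 4)**2 = (4 + I*sqrt(26))**2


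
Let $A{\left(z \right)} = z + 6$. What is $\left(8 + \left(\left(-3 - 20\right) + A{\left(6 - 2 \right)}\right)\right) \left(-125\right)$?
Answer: $625$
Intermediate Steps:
$A{\left(z \right)} = 6 + z$
$\left(8 + \left(\left(-3 - 20\right) + A{\left(6 - 2 \right)}\right)\right) \left(-125\right) = \left(8 + \left(\left(-3 - 20\right) + \left(6 + \left(6 - 2\right)\right)\right)\right) \left(-125\right) = \left(8 + \left(-23 + \left(6 + 4\right)\right)\right) \left(-125\right) = \left(8 + \left(-23 + 10\right)\right) \left(-125\right) = \left(8 - 13\right) \left(-125\right) = \left(-5\right) \left(-125\right) = 625$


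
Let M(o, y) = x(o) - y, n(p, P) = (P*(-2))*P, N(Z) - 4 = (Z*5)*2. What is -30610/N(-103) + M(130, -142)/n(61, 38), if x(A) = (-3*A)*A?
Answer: 1845713/38988 ≈ 47.341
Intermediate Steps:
N(Z) = 4 + 10*Z (N(Z) = 4 + (Z*5)*2 = 4 + (5*Z)*2 = 4 + 10*Z)
n(p, P) = -2*P**2 (n(p, P) = (-2*P)*P = -2*P**2)
x(A) = -3*A**2
M(o, y) = -y - 3*o**2 (M(o, y) = -3*o**2 - y = -y - 3*o**2)
-30610/N(-103) + M(130, -142)/n(61, 38) = -30610/(4 + 10*(-103)) + (-1*(-142) - 3*130**2)/((-2*38**2)) = -30610/(4 - 1030) + (142 - 3*16900)/((-2*1444)) = -30610/(-1026) + (142 - 50700)/(-2888) = -30610*(-1/1026) - 50558*(-1/2888) = 15305/513 + 25279/1444 = 1845713/38988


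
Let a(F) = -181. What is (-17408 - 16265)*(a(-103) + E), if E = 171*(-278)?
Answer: 1606841887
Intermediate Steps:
E = -47538
(-17408 - 16265)*(a(-103) + E) = (-17408 - 16265)*(-181 - 47538) = -33673*(-47719) = 1606841887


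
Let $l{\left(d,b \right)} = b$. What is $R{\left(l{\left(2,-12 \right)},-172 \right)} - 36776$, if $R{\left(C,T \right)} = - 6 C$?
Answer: $-36704$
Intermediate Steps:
$R{\left(l{\left(2,-12 \right)},-172 \right)} - 36776 = \left(-6\right) \left(-12\right) - 36776 = 72 - 36776 = -36704$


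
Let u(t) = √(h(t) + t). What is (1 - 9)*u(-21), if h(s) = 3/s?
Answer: -16*I*√259/7 ≈ -36.785*I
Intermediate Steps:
u(t) = √(t + 3/t) (u(t) = √(3/t + t) = √(t + 3/t))
(1 - 9)*u(-21) = (1 - 9)*√(-21 + 3/(-21)) = -8*√(-21 + 3*(-1/21)) = -8*√(-21 - ⅐) = -16*I*√259/7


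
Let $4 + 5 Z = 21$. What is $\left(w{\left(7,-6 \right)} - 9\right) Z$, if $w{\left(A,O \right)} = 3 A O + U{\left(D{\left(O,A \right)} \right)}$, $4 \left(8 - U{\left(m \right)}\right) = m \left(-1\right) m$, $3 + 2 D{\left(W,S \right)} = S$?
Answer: $- \frac{2142}{5} \approx -428.4$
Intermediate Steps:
$D{\left(W,S \right)} = - \frac{3}{2} + \frac{S}{2}$
$Z = \frac{17}{5}$ ($Z = - \frac{4}{5} + \frac{1}{5} \cdot 21 = - \frac{4}{5} + \frac{21}{5} = \frac{17}{5} \approx 3.4$)
$U{\left(m \right)} = 8 + \frac{m^{2}}{4}$ ($U{\left(m \right)} = 8 - \frac{m \left(-1\right) m}{4} = 8 - \frac{- m m}{4} = 8 - \frac{\left(-1\right) m^{2}}{4} = 8 + \frac{m^{2}}{4}$)
$w{\left(A,O \right)} = 8 + \frac{\left(- \frac{3}{2} + \frac{A}{2}\right)^{2}}{4} + 3 A O$ ($w{\left(A,O \right)} = 3 A O + \left(8 + \frac{\left(- \frac{3}{2} + \frac{A}{2}\right)^{2}}{4}\right) = 8 + \frac{\left(- \frac{3}{2} + \frac{A}{2}\right)^{2}}{4} + 3 A O$)
$\left(w{\left(7,-6 \right)} - 9\right) Z = \left(\left(8 + \frac{\left(-3 + 7\right)^{2}}{16} + 3 \cdot 7 \left(-6\right)\right) - 9\right) \frac{17}{5} = \left(\left(8 + \frac{4^{2}}{16} - 126\right) - 9\right) \frac{17}{5} = \left(\left(8 + \frac{1}{16} \cdot 16 - 126\right) - 9\right) \frac{17}{5} = \left(\left(8 + 1 - 126\right) - 9\right) \frac{17}{5} = \left(-117 - 9\right) \frac{17}{5} = \left(-126\right) \frac{17}{5} = - \frac{2142}{5}$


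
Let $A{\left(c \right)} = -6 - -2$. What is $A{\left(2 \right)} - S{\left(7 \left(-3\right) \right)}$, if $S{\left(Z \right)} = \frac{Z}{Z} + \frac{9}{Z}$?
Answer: $- \frac{32}{7} \approx -4.5714$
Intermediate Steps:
$S{\left(Z \right)} = 1 + \frac{9}{Z}$
$A{\left(c \right)} = -4$ ($A{\left(c \right)} = -6 + 2 = -4$)
$A{\left(2 \right)} - S{\left(7 \left(-3\right) \right)} = -4 - \frac{9 + 7 \left(-3\right)}{7 \left(-3\right)} = -4 - \frac{9 - 21}{-21} = -4 - \left(- \frac{1}{21}\right) \left(-12\right) = -4 - \frac{4}{7} = - \frac{32}{7}$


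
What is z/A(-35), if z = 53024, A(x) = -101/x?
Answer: 1855840/101 ≈ 18375.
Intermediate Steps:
z/A(-35) = 53024/((-101/(-35))) = 53024/((-101*(-1/35))) = 53024/(101/35) = 53024*(35/101) = 1855840/101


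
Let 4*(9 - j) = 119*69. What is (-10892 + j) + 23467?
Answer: 42125/4 ≈ 10531.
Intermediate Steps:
j = -8175/4 (j = 9 - 119*69/4 = 9 - 1/4*8211 = 9 - 8211/4 = -8175/4 ≈ -2043.8)
(-10892 + j) + 23467 = (-10892 - 8175/4) + 23467 = -51743/4 + 23467 = 42125/4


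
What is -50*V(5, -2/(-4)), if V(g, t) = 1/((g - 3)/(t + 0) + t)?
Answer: -100/9 ≈ -11.111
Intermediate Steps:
V(g, t) = 1/(t + (-3 + g)/t) (V(g, t) = 1/((-3 + g)/t + t) = 1/(t + (-3 + g)/t))
-50*V(5, -2/(-4)) = -50*(-2/(-4))/(-3 + 5 + (-2/(-4))²) = -50*(-2*(-¼))/(-3 + 5 + (-2*(-¼))²) = -25/(-3 + 5 + (½)²) = -25/(-3 + 5 + ¼) = -25/9/4 = -25*4/9 = -50*2/9 = -100/9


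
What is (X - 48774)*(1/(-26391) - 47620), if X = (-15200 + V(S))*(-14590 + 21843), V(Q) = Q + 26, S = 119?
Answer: 137289593722343069/26391 ≈ 5.2021e+12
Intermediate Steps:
V(Q) = 26 + Q
X = -109193915 (X = (-15200 + (26 + 119))*(-14590 + 21843) = (-15200 + 145)*7253 = -15055*7253 = -109193915)
(X - 48774)*(1/(-26391) - 47620) = (-109193915 - 48774)*(1/(-26391) - 47620) = -109242689*(-1/26391 - 47620) = -109242689*(-1256739421/26391) = 137289593722343069/26391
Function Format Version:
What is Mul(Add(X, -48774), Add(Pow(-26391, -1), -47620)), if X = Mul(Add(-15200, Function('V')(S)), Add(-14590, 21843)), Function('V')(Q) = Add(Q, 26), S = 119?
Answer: Rational(137289593722343069, 26391) ≈ 5.2021e+12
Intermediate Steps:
Function('V')(Q) = Add(26, Q)
X = -109193915 (X = Mul(Add(-15200, Add(26, 119)), Add(-14590, 21843)) = Mul(Add(-15200, 145), 7253) = Mul(-15055, 7253) = -109193915)
Mul(Add(X, -48774), Add(Pow(-26391, -1), -47620)) = Mul(Add(-109193915, -48774), Add(Pow(-26391, -1), -47620)) = Mul(-109242689, Add(Rational(-1, 26391), -47620)) = Mul(-109242689, Rational(-1256739421, 26391)) = Rational(137289593722343069, 26391)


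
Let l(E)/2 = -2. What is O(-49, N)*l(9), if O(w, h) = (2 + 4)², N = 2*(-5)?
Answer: -144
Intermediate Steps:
N = -10
l(E) = -4 (l(E) = 2*(-2) = -4)
O(w, h) = 36 (O(w, h) = 6² = 36)
O(-49, N)*l(9) = 36*(-4) = -144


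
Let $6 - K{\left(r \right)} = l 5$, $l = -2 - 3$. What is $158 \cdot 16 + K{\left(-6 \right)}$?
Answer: $2559$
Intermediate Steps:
$l = -5$ ($l = -2 - 3 = -5$)
$K{\left(r \right)} = 31$ ($K{\left(r \right)} = 6 - \left(-5\right) 5 = 6 - -25 = 6 + 25 = 31$)
$158 \cdot 16 + K{\left(-6 \right)} = 158 \cdot 16 + 31 = 2528 + 31 = 2559$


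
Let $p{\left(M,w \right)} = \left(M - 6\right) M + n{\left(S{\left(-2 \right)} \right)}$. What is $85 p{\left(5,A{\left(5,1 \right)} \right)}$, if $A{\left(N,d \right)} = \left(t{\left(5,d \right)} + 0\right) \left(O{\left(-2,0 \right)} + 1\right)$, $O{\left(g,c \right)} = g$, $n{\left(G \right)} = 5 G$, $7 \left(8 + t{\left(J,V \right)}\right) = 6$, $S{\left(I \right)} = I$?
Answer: $-1275$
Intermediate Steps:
$t{\left(J,V \right)} = - \frac{50}{7}$ ($t{\left(J,V \right)} = -8 + \frac{1}{7} \cdot 6 = -8 + \frac{6}{7} = - \frac{50}{7}$)
$A{\left(N,d \right)} = \frac{50}{7}$ ($A{\left(N,d \right)} = \left(- \frac{50}{7} + 0\right) \left(-2 + 1\right) = \left(- \frac{50}{7}\right) \left(-1\right) = \frac{50}{7}$)
$p{\left(M,w \right)} = -10 + M \left(-6 + M\right)$ ($p{\left(M,w \right)} = \left(M - 6\right) M + 5 \left(-2\right) = \left(-6 + M\right) M - 10 = M \left(-6 + M\right) - 10 = -10 + M \left(-6 + M\right)$)
$85 p{\left(5,A{\left(5,1 \right)} \right)} = 85 \left(-10 + 5^{2} - 30\right) = 85 \left(-10 + 25 - 30\right) = 85 \left(-15\right) = -1275$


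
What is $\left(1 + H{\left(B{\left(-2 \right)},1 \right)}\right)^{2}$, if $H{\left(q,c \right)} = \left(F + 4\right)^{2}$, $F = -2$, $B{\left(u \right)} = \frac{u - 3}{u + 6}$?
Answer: $25$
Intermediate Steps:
$B{\left(u \right)} = \frac{-3 + u}{6 + u}$
$H{\left(q,c \right)} = 4$ ($H{\left(q,c \right)} = \left(-2 + 4\right)^{2} = 2^{2} = 4$)
$\left(1 + H{\left(B{\left(-2 \right)},1 \right)}\right)^{2} = \left(1 + 4\right)^{2} = 5^{2} = 25$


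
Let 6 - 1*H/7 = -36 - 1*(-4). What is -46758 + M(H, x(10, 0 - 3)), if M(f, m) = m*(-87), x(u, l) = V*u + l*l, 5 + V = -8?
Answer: -36231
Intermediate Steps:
V = -13 (V = -5 - 8 = -13)
x(u, l) = l² - 13*u (x(u, l) = -13*u + l*l = -13*u + l² = l² - 13*u)
H = 266 (H = 42 - 7*(-36 - 1*(-4)) = 42 - 7*(-36 + 4) = 42 - 7*(-32) = 42 + 224 = 266)
M(f, m) = -87*m
-46758 + M(H, x(10, 0 - 3)) = -46758 - 87*((0 - 3)² - 13*10) = -46758 - 87*((-3)² - 130) = -46758 - 87*(9 - 130) = -46758 - 87*(-121) = -46758 + 10527 = -36231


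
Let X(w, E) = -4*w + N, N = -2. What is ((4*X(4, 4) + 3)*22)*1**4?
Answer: -1518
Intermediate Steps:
X(w, E) = -2 - 4*w (X(w, E) = -4*w - 2 = -2 - 4*w)
((4*X(4, 4) + 3)*22)*1**4 = ((4*(-2 - 4*4) + 3)*22)*1**4 = ((4*(-2 - 16) + 3)*22)*1 = ((4*(-18) + 3)*22)*1 = ((-72 + 3)*22)*1 = -69*22*1 = -1518*1 = -1518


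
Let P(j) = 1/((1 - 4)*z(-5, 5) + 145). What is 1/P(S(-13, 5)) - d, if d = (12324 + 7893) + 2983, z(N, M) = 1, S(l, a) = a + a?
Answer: -23058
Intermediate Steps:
S(l, a) = 2*a
P(j) = 1/142 (P(j) = 1/((1 - 4)*1 + 145) = 1/(-3*1 + 145) = 1/(-3 + 145) = 1/142)
d = 23200 (d = 20217 + 2983 = 23200)
1/P(S(-13, 5)) - d = 1/(1/142) - 1*23200 = 142 - 23200 = -23058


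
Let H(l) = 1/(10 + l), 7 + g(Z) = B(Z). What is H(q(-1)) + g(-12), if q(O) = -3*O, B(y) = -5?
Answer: -155/13 ≈ -11.923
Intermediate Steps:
g(Z) = -12 (g(Z) = -7 - 5 = -12)
H(q(-1)) + g(-12) = 1/(10 - 3*(-1)) - 12 = 1/(10 + 3) - 12 = 1/13 - 12 = -155/13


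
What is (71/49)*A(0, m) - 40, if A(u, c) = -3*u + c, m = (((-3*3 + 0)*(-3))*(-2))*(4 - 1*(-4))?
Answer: -32632/49 ≈ -665.96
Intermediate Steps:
m = -432 (m = (((-9 + 0)*(-3))*(-2))*(4 + 4) = (-9*(-3)*(-2))*8 = (27*(-2))*8 = -54*8 = -432)
A(u, c) = c - 3*u
(71/49)*A(0, m) - 40 = (71/49)*(-432 - 3*0) - 40 = (71*(1/49))*(-432 + 0) - 40 = (71/49)*(-432) - 40 = -30672/49 - 40 = -32632/49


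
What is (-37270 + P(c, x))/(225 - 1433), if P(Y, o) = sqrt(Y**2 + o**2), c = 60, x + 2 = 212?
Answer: 18635/604 - 15*sqrt(53)/604 ≈ 30.672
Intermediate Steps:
x = 210 (x = -2 + 212 = 210)
(-37270 + P(c, x))/(225 - 1433) = (-37270 + sqrt(60**2 + 210**2))/(225 - 1433) = (-37270 + sqrt(3600 + 44100))/(-1208) = (-37270 + sqrt(47700))*(-1/1208) = (-37270 + 30*sqrt(53))*(-1/1208) = 18635/604 - 15*sqrt(53)/604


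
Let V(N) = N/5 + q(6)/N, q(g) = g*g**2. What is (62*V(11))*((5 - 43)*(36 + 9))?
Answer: -25466004/11 ≈ -2.3151e+6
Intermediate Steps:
q(g) = g**3
V(N) = 216/N + N/5 (V(N) = N/5 + 6**3/N = N*(1/5) + 216/N = N/5 + 216/N = 216/N + N/5)
(62*V(11))*((5 - 43)*(36 + 9)) = (62*(216/11 + (1/5)*11))*((5 - 43)*(36 + 9)) = (62*(216*(1/11) + 11/5))*(-38*45) = (62*(216/11 + 11/5))*(-1710) = (62*(1201/55))*(-1710) = (74462/55)*(-1710) = -25466004/11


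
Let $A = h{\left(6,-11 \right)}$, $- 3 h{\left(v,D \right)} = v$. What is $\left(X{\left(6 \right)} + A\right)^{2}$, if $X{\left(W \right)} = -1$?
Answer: $9$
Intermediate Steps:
$h{\left(v,D \right)} = - \frac{v}{3}$
$A = -2$ ($A = \left(- \frac{1}{3}\right) 6 = -2$)
$\left(X{\left(6 \right)} + A\right)^{2} = \left(-1 - 2\right)^{2} = \left(-3\right)^{2} = 9$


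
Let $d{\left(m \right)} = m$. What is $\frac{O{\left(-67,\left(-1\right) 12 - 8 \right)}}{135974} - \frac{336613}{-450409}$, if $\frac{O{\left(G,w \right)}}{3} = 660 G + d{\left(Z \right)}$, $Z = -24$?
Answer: $- \frac{7006535663}{30621956683} \approx -0.22881$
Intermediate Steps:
$O{\left(G,w \right)} = -72 + 1980 G$ ($O{\left(G,w \right)} = 3 \left(660 G - 24\right) = 3 \left(-24 + 660 G\right) = -72 + 1980 G$)
$\frac{O{\left(-67,\left(-1\right) 12 - 8 \right)}}{135974} - \frac{336613}{-450409} = \frac{-72 + 1980 \left(-67\right)}{135974} - \frac{336613}{-450409} = \left(-72 - 132660\right) \frac{1}{135974} - - \frac{336613}{450409} = \left(-132732\right) \frac{1}{135974} + \frac{336613}{450409} = - \frac{66366}{67987} + \frac{336613}{450409} = - \frac{7006535663}{30621956683}$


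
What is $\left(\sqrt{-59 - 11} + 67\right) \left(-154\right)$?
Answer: $-10318 - 154 i \sqrt{70} \approx -10318.0 - 1288.5 i$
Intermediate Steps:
$\left(\sqrt{-59 - 11} + 67\right) \left(-154\right) = \left(\sqrt{-70} + 67\right) \left(-154\right) = \left(i \sqrt{70} + 67\right) \left(-154\right) = \left(67 + i \sqrt{70}\right) \left(-154\right) = -10318 - 154 i \sqrt{70}$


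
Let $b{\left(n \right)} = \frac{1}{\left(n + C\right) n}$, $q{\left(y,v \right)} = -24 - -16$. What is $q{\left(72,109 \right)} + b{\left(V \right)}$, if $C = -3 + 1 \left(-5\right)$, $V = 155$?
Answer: $- \frac{182279}{22785} \approx -8.0$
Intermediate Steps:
$q{\left(y,v \right)} = -8$ ($q{\left(y,v \right)} = -24 + 16 = -8$)
$C = -8$ ($C = -3 - 5 = -8$)
$b{\left(n \right)} = \frac{1}{n \left(-8 + n\right)}$ ($b{\left(n \right)} = \frac{1}{\left(n - 8\right) n} = \frac{1}{\left(-8 + n\right) n} = \frac{1}{n \left(-8 + n\right)}$)
$q{\left(72,109 \right)} + b{\left(V \right)} = -8 + \frac{1}{155 \left(-8 + 155\right)} = -8 + \frac{1}{155 \cdot 147} = -8 + \frac{1}{155} \cdot \frac{1}{147} = -8 + \frac{1}{22785} = - \frac{182279}{22785}$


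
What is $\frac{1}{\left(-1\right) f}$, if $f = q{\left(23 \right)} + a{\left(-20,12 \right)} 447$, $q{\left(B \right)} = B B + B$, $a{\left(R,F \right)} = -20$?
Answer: $\frac{1}{8388} \approx 0.00011922$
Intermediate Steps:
$q{\left(B \right)} = B + B^{2}$ ($q{\left(B \right)} = B^{2} + B = B + B^{2}$)
$f = -8388$ ($f = 23 \left(1 + 23\right) - 8940 = 23 \cdot 24 - 8940 = 552 - 8940 = -8388$)
$\frac{1}{\left(-1\right) f} = \frac{1}{\left(-1\right) \left(-8388\right)} = \frac{1}{8388}$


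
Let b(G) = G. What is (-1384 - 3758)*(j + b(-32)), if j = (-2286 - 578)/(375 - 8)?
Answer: 75114336/367 ≈ 2.0467e+5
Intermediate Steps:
j = -2864/367 ≈ -7.8038
(-1384 - 3758)*(j + b(-32)) = (-1384 - 3758)*(-2864/367 - 32) = -5142*(-14608/367) = 75114336/367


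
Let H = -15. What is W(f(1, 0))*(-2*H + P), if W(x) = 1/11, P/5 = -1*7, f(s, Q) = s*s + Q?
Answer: -5/11 ≈ -0.45455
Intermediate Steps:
f(s, Q) = Q + s² (f(s, Q) = s² + Q = Q + s²)
P = -35 (P = 5*(-1*7) = 5*(-7) = -35)
W(x) = 1/11
W(f(1, 0))*(-2*H + P) = (-2*(-15) - 35)/11 = (30 - 35)/11 = (1/11)*(-5) = -5/11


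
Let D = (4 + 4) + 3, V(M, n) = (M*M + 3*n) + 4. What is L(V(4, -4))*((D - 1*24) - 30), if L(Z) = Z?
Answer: -344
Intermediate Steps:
V(M, n) = 4 + M² + 3*n (V(M, n) = (M² + 3*n) + 4 = 4 + M² + 3*n)
D = 11 (D = 8 + 3 = 11)
L(V(4, -4))*((D - 1*24) - 30) = (4 + 4² + 3*(-4))*((11 - 1*24) - 30) = (4 + 16 - 12)*((11 - 24) - 30) = 8*(-13 - 30) = 8*(-43) = -344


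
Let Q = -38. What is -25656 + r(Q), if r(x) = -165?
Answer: -25821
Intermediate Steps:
-25656 + r(Q) = -25656 - 165 = -25821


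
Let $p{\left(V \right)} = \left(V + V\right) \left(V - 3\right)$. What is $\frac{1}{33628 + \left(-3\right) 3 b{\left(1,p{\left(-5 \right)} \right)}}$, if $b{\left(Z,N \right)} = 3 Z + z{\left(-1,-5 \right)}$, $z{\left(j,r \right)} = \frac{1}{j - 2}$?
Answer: $\frac{1}{33604} \approx 2.9758 \cdot 10^{-5}$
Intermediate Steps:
$z{\left(j,r \right)} = \frac{1}{-2 + j}$
$p{\left(V \right)} = 2 V \left(-3 + V\right)$
$b{\left(Z,N \right)} = - \frac{1}{3} + 3 Z$ ($b{\left(Z,N \right)} = 3 Z + \frac{1}{-2 - 1} = 3 Z + \frac{1}{-3} = 3 Z - \frac{1}{3} = - \frac{1}{3} + 3 Z$)
$\frac{1}{33628 + \left(-3\right) 3 b{\left(1,p{\left(-5 \right)} \right)}} = \frac{1}{33628 + \left(-3\right) 3 \left(- \frac{1}{3} + 3 \cdot 1\right)} = \frac{1}{33628 - 9 \left(- \frac{1}{3} + 3\right)} = \frac{1}{33628 - 24} = \frac{1}{33604}$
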